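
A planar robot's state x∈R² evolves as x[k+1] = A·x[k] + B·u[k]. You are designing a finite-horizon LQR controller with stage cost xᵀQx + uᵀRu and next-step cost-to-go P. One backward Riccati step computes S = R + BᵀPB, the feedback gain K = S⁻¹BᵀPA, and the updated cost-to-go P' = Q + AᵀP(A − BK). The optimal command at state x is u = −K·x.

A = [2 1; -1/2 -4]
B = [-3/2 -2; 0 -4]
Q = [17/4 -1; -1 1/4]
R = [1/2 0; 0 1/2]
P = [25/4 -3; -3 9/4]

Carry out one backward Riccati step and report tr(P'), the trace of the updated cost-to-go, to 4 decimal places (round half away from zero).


8.0022

BᵀP = [-9.3750 4.5000; -0.5000 -3.0000]
S = R + BᵀPB = [1/2 0; 0 1/2] + [14.0625 0.7500; 0.7500 13.0000] = [14.5625 0.7500; 0.7500 13.5000]
BᵀPA = [-21.0000 -27.3750; 0.5000 11.5000]
K = S⁻¹·BᵀPA = [-1.4481 -1.9292; 0.1175 0.9590]
A−BK = [0.0628 0.0242; -0.0300 -0.1639]
AᵀP(A−BK) = [1.0934 1.5069; 1.5069 2.4087]
P' = Q + AᵀP(A−BK) = [5.3434 0.5069; 0.5069 2.6587]
tr(P') = 8.0022


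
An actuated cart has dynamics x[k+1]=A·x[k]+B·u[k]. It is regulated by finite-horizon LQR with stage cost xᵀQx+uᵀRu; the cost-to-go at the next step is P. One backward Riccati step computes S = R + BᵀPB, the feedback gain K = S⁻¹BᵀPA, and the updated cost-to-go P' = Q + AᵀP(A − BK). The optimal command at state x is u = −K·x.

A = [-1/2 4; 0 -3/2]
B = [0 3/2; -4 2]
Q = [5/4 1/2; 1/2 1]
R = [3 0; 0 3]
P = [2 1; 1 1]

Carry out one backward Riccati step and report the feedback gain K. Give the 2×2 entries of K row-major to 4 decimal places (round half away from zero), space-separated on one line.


0.0000 0.2308 -0.1429 1.0275

BᵀP = [-4.0000 -4.0000; 5.0000 3.5000]
S = R + BᵀPB = [3 0; 0 3] + [16.0000 -14.0000; -14.0000 14.5000] = [19.0000 -14.0000; -14.0000 17.5000]
BᵀPA = [2.0000 -10.0000; -2.5000 14.7500]
K = S⁻¹·BᵀPA = [0.0000 0.2308; -0.1429 1.0275]
A−BK = [-0.2857 2.4588; 0.2857 -2.6319]
AᵀP(A−BK) = [0.1429 -1.1429; -1.1429 9.4025]
P' = Q + AᵀP(A−BK) = [1.3929 -0.6429; -0.6429 10.4025]
tr(P') = 11.7953


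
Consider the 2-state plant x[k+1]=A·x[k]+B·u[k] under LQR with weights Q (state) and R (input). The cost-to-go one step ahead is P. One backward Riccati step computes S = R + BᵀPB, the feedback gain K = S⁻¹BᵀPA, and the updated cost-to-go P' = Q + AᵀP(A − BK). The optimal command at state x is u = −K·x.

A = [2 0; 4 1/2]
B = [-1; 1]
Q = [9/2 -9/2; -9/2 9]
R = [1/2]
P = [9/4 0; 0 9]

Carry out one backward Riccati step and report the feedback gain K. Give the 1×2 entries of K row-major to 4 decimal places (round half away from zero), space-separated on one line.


2.6809 0.3830

BᵀP = [-2.2500 9.0000]
S = R + BᵀPB = [1/2] + [11.2500] = [11.7500]
BᵀPA = [31.5000 4.5000]
K = S⁻¹·BᵀPA = [2.6809 0.3830]
A−BK = [4.6809 0.3830; 1.3191 0.1170]
AᵀP(A−BK) = [68.5532 5.9362; 5.9362 0.5266]
P' = Q + AᵀP(A−BK) = [73.0532 1.4362; 1.4362 9.5266]
tr(P') = 82.5798


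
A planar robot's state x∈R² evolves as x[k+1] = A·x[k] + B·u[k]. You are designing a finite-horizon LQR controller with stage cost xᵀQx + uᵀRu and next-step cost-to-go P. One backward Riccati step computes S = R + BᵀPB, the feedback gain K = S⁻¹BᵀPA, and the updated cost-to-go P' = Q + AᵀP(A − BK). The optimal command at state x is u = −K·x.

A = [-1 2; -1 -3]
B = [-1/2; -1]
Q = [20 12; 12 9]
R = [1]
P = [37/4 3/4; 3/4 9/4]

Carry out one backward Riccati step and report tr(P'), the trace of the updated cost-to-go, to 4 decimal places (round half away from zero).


78.8020

BᵀP = [-5.3750 -2.6250]
S = R + BᵀPB = [1] + [5.3125] = [6.3125]
BᵀPA = [8.0000 -2.8750]
K = S⁻¹·BᵀPA = [1.2673 -0.4554]
A−BK = [-0.3663 1.7723; 0.2673 -3.4554]
AᵀP(A−BK) = [2.8614 -7.3564; -7.3564 46.9406]
P' = Q + AᵀP(A−BK) = [22.8614 4.6436; 4.6436 55.9406]
tr(P') = 78.8020


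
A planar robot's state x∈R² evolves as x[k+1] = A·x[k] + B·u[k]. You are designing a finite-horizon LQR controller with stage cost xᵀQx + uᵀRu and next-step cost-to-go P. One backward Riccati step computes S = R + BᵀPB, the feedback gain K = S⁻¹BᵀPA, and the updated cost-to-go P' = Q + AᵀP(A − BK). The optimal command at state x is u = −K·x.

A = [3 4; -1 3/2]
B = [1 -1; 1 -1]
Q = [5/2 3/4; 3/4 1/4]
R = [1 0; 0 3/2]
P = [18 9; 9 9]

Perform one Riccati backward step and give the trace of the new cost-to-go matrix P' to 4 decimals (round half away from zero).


BᵀP = [27.0000 18.0000; -27.0000 -18.0000]
S = R + BᵀPB = [1 0; 0 3/2] + [45.0000 -45.0000; -45.0000 45.0000] = [46.0000 -45.0000; -45.0000 46.5000]
BᵀPA = [63.0000 135.0000; -63.0000 -135.0000]
K = S⁻¹·BᵀPA = [0.8289 1.7763; -0.5526 -1.1842]
A−BK = [1.6184 1.0395; -2.3816 -1.4605]
AᵀP(A−BK) = [29.9605 20.4868; 20.4868 16.5789]
P' = Q + AᵀP(A−BK) = [32.4605 21.2368; 21.2368 16.8289]
tr(P') = 49.2895

49.2895


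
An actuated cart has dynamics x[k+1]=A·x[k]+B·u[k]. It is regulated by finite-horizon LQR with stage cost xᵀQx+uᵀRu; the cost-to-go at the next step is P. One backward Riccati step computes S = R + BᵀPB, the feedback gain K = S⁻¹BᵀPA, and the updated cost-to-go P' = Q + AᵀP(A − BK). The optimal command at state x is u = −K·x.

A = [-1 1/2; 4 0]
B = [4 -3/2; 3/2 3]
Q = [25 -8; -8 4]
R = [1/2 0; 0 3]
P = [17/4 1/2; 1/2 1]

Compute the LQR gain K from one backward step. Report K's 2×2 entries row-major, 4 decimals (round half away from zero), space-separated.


BᵀP = [17.7500 3.5000; -4.8750 2.2500]
S = R + BᵀPB = [1/2 0; 0 3] + [76.2500 -16.1250; -16.1250 14.0625] = [76.7500 -16.1250; -16.1250 17.0625]
BᵀPA = [-3.7500 8.8750; 13.8750 -2.4375]
K = S⁻¹·BᵀPA = [0.1522 0.1068; 0.9570 -0.0419]
A−BK = [-0.1733 0.0098; 0.9006 -0.0346]
AᵀP(A−BK) = [3.5419 -0.1431; -0.1431 0.0122]
P' = Q + AᵀP(A−BK) = [28.5419 -8.1431; -8.1431 4.0122]
tr(P') = 32.5542

0.1522 0.1068 0.9570 -0.0419


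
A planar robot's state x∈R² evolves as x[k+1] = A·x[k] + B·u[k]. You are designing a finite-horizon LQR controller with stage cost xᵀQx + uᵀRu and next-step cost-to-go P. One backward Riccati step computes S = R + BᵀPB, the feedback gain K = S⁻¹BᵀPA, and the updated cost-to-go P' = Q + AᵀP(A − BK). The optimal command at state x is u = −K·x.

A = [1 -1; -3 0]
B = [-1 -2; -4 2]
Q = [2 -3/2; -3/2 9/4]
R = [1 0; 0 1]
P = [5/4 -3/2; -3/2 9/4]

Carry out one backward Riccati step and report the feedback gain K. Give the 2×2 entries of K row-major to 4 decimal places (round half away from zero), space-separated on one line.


BᵀP = [4.7500 -7.5000; -5.5000 7.5000]
S = R + BᵀPB = [1 0; 0 1] + [25.2500 -24.5000; -24.5000 26.0000] = [26.2500 -24.5000; -24.5000 27.0000]
BᵀPA = [27.2500 -4.7500; -28.0000 5.5000]
K = S⁻¹·BᵀPA = [0.4585 0.0599; -0.6210 0.2581]
A−BK = [0.2166 -0.4240; 0.0760 -0.2765]
AᵀP(A−BK) = [0.6181 -0.1567; -0.1567 0.1152]
P' = Q + AᵀP(A−BK) = [2.6181 -1.6567; -1.6567 2.3652]
tr(P') = 4.9833

0.4585 0.0599 -0.6210 0.2581


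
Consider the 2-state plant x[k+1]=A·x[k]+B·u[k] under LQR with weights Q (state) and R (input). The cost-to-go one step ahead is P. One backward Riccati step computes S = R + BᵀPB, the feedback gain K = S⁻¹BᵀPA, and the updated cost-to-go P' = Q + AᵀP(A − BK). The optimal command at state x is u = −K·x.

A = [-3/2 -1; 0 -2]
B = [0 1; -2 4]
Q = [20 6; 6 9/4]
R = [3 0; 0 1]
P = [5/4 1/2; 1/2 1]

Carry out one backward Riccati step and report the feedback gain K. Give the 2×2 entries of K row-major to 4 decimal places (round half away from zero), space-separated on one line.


BᵀP = [-1.0000 -2.0000; 3.2500 4.5000]
S = R + BᵀPB = [3 0; 0 1] + [4.0000 -9.0000; -9.0000 21.2500] = [7.0000 -9.0000; -9.0000 22.2500]
BᵀPA = [1.5000 5.0000; -4.8750 -12.2500]
K = S⁻¹·BᵀPA = [-0.1405 0.0134; -0.2759 -0.5452]
A−BK = [-1.2241 -0.4548; 0.8227 0.2074]
AᵀP(A−BK) = [1.6781 0.6973; 0.6973 0.5050]
P' = Q + AᵀP(A−BK) = [21.6781 6.6973; 6.6973 2.7550]
tr(P') = 24.4331

-0.1405 0.0134 -0.2759 -0.5452


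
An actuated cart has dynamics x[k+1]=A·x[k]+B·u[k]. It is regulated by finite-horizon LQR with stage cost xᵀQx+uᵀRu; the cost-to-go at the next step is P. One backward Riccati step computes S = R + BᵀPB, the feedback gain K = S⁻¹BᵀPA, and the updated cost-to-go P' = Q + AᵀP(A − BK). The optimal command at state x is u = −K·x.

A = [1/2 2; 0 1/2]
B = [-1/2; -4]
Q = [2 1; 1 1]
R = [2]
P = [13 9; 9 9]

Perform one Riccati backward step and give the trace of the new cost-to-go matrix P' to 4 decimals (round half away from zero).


BᵀP = [-42.5000 -40.5000]
S = R + BᵀPB = [2] + [183.2500] = [185.2500]
BᵀPA = [-21.2500 -105.2500]
K = S⁻¹·BᵀPA = [-0.1147 -0.5682]
A−BK = [0.4426 1.7159; -0.4588 -1.7726]
AᵀP(A−BK) = [0.8124 3.1768; 3.1768 12.4521]
P' = Q + AᵀP(A−BK) = [2.8124 4.1768; 4.1768 13.4521]
tr(P') = 16.2645

16.2645


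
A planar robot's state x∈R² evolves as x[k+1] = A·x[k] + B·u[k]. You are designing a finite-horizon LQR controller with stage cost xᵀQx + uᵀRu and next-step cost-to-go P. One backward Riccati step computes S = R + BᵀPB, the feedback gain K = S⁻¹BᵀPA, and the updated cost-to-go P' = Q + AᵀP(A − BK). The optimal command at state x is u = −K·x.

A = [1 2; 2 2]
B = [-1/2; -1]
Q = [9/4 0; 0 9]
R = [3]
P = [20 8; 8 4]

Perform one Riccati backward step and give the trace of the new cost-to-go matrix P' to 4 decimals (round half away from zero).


46.2500

BᵀP = [-18.0000 -8.0000]
S = R + BᵀPB = [3] + [17.0000] = [20.0000]
BᵀPA = [-34.0000 -52.0000]
K = S⁻¹·BᵀPA = [-1.7000 -2.6000]
A−BK = [0.1500 0.7000; 0.3000 -0.6000]
AᵀP(A−BK) = [10.2000 15.6000; 15.6000 24.8000]
P' = Q + AᵀP(A−BK) = [12.4500 15.6000; 15.6000 33.8000]
tr(P') = 46.2500


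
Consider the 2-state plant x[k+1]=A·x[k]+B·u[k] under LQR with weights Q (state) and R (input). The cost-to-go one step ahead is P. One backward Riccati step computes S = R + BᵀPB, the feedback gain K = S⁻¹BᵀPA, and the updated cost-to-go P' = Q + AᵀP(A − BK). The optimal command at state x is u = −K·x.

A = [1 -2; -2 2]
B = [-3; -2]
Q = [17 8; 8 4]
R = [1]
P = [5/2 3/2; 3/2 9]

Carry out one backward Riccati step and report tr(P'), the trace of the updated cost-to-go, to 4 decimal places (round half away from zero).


BᵀP = [-10.5000 -22.5000]
S = R + BᵀPB = [1] + [76.5000] = [77.5000]
BᵀPA = [34.5000 -24.0000]
K = S⁻¹·BᵀPA = [0.4452 -0.3097]
A−BK = [2.3355 -2.9290; -1.1097 1.3806]
AᵀP(A−BK) = [17.1419 -21.3161; -21.3161 26.5677]
P' = Q + AᵀP(A−BK) = [34.1419 -13.3161; -13.3161 30.5677]
tr(P') = 64.7097

64.7097


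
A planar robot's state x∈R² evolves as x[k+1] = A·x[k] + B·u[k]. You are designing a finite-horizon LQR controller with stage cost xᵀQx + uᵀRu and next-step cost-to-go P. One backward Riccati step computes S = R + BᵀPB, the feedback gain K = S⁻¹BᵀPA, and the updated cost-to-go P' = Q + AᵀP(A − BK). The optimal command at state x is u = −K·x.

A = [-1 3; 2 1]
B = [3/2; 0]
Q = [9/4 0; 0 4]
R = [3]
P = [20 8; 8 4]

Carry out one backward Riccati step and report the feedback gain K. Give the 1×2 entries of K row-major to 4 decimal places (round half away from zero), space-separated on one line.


-0.1250 2.1250

BᵀP = [30.0000 12.0000]
S = R + BᵀPB = [3] + [45.0000] = [48.0000]
BᵀPA = [-6.0000 102.0000]
K = S⁻¹·BᵀPA = [-0.1250 2.1250]
A−BK = [-0.8125 -0.1875; 2.0000 1.0000]
AᵀP(A−BK) = [3.2500 0.7500; 0.7500 15.2500]
P' = Q + AᵀP(A−BK) = [5.5000 0.7500; 0.7500 19.2500]
tr(P') = 24.7500


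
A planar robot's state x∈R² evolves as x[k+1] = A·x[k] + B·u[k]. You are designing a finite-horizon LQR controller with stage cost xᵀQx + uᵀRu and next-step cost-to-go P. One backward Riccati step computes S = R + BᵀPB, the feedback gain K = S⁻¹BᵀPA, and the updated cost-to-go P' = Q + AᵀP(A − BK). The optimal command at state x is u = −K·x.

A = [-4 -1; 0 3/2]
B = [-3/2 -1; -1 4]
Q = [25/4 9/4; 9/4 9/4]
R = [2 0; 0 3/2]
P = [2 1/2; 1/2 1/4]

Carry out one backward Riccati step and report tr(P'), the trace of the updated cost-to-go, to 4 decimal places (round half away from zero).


BᵀP = [-3.5000 -1.0000; 0.0000 0.5000]
S = R + BᵀPB = [2 0; 0 3/2] + [6.2500 -0.5000; -0.5000 2.0000] = [8.2500 -0.5000; -0.5000 3.5000]
BᵀPA = [14.0000 2.0000; 0.0000 0.7500]
K = S⁻¹·BᵀPA = [1.7118 0.2576; 0.2445 0.2511]
A−BK = [-1.1878 -0.3624; 0.7336 0.7533]
AᵀP(A−BK) = [8.0349 1.3930; 1.3930 0.3589]
P' = Q + AᵀP(A−BK) = [14.2849 3.6430; 3.6430 2.6089]
tr(P') = 16.8938

16.8938


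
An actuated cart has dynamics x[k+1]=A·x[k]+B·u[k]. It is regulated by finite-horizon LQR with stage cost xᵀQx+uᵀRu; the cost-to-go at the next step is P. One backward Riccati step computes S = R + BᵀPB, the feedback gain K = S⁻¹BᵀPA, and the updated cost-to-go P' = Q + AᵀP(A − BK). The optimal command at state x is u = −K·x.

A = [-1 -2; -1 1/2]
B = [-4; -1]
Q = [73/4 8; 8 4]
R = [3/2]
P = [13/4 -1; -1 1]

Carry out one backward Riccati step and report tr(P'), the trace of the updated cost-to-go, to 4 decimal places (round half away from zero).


BᵀP = [-12.0000 3.0000]
S = R + BᵀPB = [3/2] + [45.0000] = [46.5000]
BᵀPA = [9.0000 25.5000]
K = S⁻¹·BᵀPA = [0.1935 0.5484]
A−BK = [-0.2258 0.1935; -0.8065 1.0484]
AᵀP(A−BK) = [0.5081 -0.4355; -0.4355 1.2661]
P' = Q + AᵀP(A−BK) = [18.7581 7.5645; 7.5645 5.2661]
tr(P') = 24.0242

24.0242


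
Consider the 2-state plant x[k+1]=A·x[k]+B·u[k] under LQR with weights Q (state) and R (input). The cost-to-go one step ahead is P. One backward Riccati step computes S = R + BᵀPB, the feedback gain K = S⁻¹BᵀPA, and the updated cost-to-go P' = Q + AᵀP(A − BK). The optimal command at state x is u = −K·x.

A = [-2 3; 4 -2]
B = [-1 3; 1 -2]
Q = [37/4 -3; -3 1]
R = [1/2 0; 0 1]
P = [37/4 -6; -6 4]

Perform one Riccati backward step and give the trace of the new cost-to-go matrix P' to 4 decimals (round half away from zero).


12.2177

BᵀP = [-15.2500 10.0000; 39.7500 -26.0000]
S = R + BᵀPB = [1/2 0; 0 1] + [25.2500 -65.7500; -65.7500 171.2500] = [25.7500 -65.7500; -65.7500 172.2500]
BᵀPA = [70.5000 -65.7500; -183.5000 171.2500]
K = S⁻¹·BᵀPA = [0.6986 -0.5851; -0.7987 0.7709]
A−BK = [1.0945 0.1023; 1.7041 0.1268]
AᵀP(A−BK) = [1.1969 -0.7987; -0.7987 0.7709]
P' = Q + AᵀP(A−BK) = [10.4469 -3.7987; -3.7987 1.7709]
tr(P') = 12.2177


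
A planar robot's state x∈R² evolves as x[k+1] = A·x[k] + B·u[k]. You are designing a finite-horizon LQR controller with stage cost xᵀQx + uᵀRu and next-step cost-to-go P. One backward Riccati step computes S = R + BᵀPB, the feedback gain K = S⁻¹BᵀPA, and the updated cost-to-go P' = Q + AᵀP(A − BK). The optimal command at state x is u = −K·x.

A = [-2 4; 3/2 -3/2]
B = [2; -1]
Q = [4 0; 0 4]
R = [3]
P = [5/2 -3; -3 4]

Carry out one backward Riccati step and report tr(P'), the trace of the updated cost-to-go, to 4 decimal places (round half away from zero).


BᵀP = [8.0000 -10.0000]
S = R + BᵀPB = [3] + [26.0000] = [29.0000]
BᵀPA = [-31.0000 47.0000]
K = S⁻¹·BᵀPA = [-1.0690 1.6207]
A−BK = [0.1379 0.7586; 0.4310 0.1207]
AᵀP(A−BK) = [3.8621 -5.7586; -5.7586 8.8276]
P' = Q + AᵀP(A−BK) = [7.8621 -5.7586; -5.7586 12.8276]
tr(P') = 20.6897

20.6897


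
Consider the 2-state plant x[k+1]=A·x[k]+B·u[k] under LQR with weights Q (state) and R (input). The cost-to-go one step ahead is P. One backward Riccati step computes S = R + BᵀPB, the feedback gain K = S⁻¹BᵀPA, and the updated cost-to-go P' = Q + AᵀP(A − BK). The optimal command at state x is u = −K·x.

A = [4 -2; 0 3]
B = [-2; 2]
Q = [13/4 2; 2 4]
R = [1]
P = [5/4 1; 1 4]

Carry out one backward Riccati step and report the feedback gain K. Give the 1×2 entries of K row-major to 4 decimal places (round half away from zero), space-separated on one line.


BᵀP = [-0.5000 6.0000]
S = R + BᵀPB = [1] + [13.0000] = [14.0000]
BᵀPA = [-2.0000 19.0000]
K = S⁻¹·BᵀPA = [-0.1429 1.3571]
A−BK = [3.7143 0.7143; 0.2857 0.2857]
AᵀP(A−BK) = [19.7143 4.7143; 4.7143 3.2143]
P' = Q + AᵀP(A−BK) = [22.9643 6.7143; 6.7143 7.2143]
tr(P') = 30.1786

-0.1429 1.3571


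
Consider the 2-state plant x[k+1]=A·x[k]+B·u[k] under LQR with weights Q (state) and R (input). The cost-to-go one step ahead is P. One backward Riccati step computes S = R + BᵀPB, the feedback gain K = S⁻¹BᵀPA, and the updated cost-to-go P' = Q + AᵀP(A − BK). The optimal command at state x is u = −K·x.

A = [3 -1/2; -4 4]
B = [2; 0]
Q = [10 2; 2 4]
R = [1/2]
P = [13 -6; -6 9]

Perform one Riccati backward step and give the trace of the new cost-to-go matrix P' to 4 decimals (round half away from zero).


BᵀP = [26.0000 -12.0000]
S = R + BᵀPB = [1/2] + [52.0000] = [52.5000]
BᵀPA = [126.0000 -61.0000]
K = S⁻¹·BᵀPA = [2.4000 -1.1619]
A−BK = [-1.8000 1.8238; -4.0000 4.0000]
AᵀP(A−BK) = [102.6000 -101.1000; -101.1000 100.3738]
P' = Q + AᵀP(A−BK) = [112.6000 -99.1000; -99.1000 104.3738]
tr(P') = 216.9738

216.9738


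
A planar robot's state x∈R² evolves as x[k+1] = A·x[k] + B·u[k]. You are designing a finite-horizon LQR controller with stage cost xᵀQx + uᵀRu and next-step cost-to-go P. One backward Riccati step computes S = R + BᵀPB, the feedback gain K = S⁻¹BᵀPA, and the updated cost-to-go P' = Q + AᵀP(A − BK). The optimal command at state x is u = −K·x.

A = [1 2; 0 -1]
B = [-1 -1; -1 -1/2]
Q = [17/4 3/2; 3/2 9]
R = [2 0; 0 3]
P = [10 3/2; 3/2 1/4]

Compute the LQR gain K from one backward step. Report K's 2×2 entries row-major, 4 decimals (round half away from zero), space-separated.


BᵀP = [-11.5000 -1.7500; -10.7500 -1.6250]
S = R + BᵀPB = [2 0; 0 3] + [13.2500 12.3750; 12.3750 11.5625] = [15.2500 12.3750; 12.3750 14.5625]
BᵀPA = [-11.5000 -21.2500; -10.7500 -19.8750]
K = S⁻¹·BᵀPA = [-0.4995 -0.9211; -0.3137 -0.5820]
A−BK = [0.1868 0.4968; -0.6564 -2.2121]
AᵀP(A−BK) = [0.8830 1.6500; 1.6500 3.1079]
P' = Q + AᵀP(A−BK) = [5.1330 3.1500; 3.1500 12.1079]
tr(P') = 17.2409

-0.4995 -0.9211 -0.3137 -0.5820


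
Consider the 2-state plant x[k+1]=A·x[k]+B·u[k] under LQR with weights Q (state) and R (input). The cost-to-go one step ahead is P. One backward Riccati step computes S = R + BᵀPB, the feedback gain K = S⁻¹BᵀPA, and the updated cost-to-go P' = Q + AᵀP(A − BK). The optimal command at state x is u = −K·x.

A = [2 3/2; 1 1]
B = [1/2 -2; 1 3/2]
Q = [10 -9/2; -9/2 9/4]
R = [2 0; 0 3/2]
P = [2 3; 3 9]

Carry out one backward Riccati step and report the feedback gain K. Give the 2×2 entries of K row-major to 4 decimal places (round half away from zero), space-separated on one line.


BᵀP = [4.0000 10.5000; 0.5000 7.5000]
S = R + BᵀPB = [2 0; 0 3/2] + [12.5000 7.7500; 7.7500 10.2500] = [14.5000 7.7500; 7.7500 11.7500]
BᵀPA = [18.5000 16.5000; 8.5000 8.2500]
K = S⁻¹·BᵀPA = [1.3734 1.1779; -0.1824 -0.0748]
A−BK = [0.9484 0.7615; -0.0997 -0.0657]
AᵀP(A−BK) = [5.1433 4.3445; 4.3445 3.6816]
P' = Q + AᵀP(A−BK) = [15.1433 -0.1555; -0.1555 5.9316]
tr(P') = 21.0749

1.3734 1.1779 -0.1824 -0.0748


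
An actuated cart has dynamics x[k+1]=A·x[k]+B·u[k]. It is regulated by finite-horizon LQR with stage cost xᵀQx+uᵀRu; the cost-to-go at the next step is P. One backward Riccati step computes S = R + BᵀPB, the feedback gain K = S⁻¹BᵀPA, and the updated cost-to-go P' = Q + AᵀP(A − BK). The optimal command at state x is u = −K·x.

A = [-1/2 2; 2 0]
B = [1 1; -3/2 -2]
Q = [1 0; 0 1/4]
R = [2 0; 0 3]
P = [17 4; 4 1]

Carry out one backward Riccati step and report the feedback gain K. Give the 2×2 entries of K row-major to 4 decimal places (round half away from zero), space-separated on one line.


BᵀP = [11.0000 2.5000; 9.0000 2.0000]
S = R + BᵀPB = [2 0; 0 3] + [7.2500 6.0000; 6.0000 5.0000] = [9.2500 6.0000; 6.0000 8.0000]
BᵀPA = [-0.5000 22.0000; -0.5000 18.0000]
K = S⁻¹·BᵀPA = [-0.0263 1.7895; -0.0428 0.9079]
A−BK = [-0.4309 -0.6974; 1.8750 4.5000]
AᵀP(A−BK) = [0.2155 0.3487; 0.3487 12.2895]
P' = Q + AᵀP(A−BK) = [1.2155 0.3487; 0.3487 12.5395]
tr(P') = 13.7549

-0.0263 1.7895 -0.0428 0.9079


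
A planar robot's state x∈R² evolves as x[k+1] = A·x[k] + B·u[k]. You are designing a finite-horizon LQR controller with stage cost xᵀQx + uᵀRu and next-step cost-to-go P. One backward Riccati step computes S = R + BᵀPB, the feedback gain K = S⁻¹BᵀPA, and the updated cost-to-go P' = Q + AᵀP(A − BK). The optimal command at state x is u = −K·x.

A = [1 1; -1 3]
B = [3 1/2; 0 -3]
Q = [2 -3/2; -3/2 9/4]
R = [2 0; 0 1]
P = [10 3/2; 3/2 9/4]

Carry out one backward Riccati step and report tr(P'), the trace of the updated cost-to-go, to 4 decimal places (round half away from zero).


5.9420

BᵀP = [30.0000 4.5000; 0.5000 -6.0000]
S = R + BᵀPB = [2 0; 0 1] + [90.0000 1.5000; 1.5000 18.2500] = [92.0000 1.5000; 1.5000 19.2500]
BᵀPA = [25.5000 43.5000; 6.5000 -17.5000]
K = S⁻¹·BᵀPA = [0.2720 0.4883; 0.3165 -0.9471]
A−BK = [0.0257 0.0088; -0.0506 0.1586]
AᵀP(A−BK) = [0.2566 -0.0445; -0.0445 1.4354]
P' = Q + AᵀP(A−BK) = [2.2566 -1.5445; -1.5445 3.6854]
tr(P') = 5.9420


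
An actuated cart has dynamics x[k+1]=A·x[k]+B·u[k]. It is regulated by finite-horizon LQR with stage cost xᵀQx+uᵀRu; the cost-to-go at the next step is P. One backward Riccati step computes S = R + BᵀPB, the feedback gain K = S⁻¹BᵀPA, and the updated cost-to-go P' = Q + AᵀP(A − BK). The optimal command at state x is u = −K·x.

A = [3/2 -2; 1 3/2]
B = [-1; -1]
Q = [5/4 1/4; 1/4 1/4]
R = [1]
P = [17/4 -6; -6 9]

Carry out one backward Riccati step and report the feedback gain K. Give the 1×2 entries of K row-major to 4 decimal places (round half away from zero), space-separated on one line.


-0.1667 -3.5556

BᵀP = [1.7500 -3.0000]
S = R + BᵀPB = [1] + [1.2500] = [2.2500]
BᵀPA = [-0.3750 -8.0000]
K = S⁻¹·BᵀPA = [-0.1667 -3.5556]
A−BK = [1.3333 -5.5556; 0.8333 -2.0556]
AᵀP(A−BK) = [0.5000 -2.0833; -2.0833 44.8056]
P' = Q + AᵀP(A−BK) = [1.7500 -1.8333; -1.8333 45.0556]
tr(P') = 46.8056


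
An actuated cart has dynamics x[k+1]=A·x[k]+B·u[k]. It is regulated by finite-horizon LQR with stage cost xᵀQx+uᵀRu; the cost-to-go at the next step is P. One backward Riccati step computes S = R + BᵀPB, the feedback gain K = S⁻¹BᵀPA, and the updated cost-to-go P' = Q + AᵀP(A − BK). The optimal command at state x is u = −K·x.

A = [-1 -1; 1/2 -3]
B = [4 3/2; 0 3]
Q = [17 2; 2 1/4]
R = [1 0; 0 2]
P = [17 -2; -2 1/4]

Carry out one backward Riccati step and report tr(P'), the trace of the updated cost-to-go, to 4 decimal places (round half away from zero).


BᵀP = [68.0000 -8.0000; 19.5000 -2.2500]
S = R + BᵀPB = [1 0; 0 2] + [272.0000 78.0000; 78.0000 22.5000] = [273.0000 78.0000; 78.0000 24.5000]
BᵀPA = [-72.0000 -44.0000; -20.6250 -12.7500]
K = S⁻¹·BᵀPA = [-0.2568 -0.1381; -0.0242 -0.0806]
A−BK = [0.0636 -0.3265; 0.5726 -2.7581]
AᵀP(A−BK) = [0.0722 0.0163; 0.0163 0.1440]
P' = Q + AᵀP(A−BK) = [17.0722 2.0163; 2.0163 0.3940]
tr(P') = 17.4662

17.4662


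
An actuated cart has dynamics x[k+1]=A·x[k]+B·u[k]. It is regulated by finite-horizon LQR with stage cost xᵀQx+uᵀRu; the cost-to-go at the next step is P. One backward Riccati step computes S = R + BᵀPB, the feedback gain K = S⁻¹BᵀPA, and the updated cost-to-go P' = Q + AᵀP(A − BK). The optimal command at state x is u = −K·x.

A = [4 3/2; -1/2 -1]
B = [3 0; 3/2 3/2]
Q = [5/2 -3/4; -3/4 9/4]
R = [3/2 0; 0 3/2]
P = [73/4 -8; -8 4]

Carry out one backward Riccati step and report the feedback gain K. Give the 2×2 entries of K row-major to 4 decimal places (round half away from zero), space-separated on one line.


1.4662 0.6125 -1.0868 -0.7106

BᵀP = [42.7500 -18.0000; -12.0000 6.0000]
S = R + BᵀPB = [3/2 0; 0 3/2] + [101.2500 -27.0000; -27.0000 9.0000] = [102.7500 -27.0000; -27.0000 10.5000]
BᵀPA = [180.0000 82.1250; -51.0000 -24.0000]
K = S⁻¹·BᵀPA = [1.4662 0.6125; -1.0868 -0.7106]
A−BK = [-0.3987 -0.3376; -1.0691 -0.8529]
AᵀP(A−BK) = [5.6495 3.0016; 3.0016 1.7030]
P' = Q + AᵀP(A−BK) = [8.1495 2.2516; 2.2516 3.9530]
tr(P') = 12.1025


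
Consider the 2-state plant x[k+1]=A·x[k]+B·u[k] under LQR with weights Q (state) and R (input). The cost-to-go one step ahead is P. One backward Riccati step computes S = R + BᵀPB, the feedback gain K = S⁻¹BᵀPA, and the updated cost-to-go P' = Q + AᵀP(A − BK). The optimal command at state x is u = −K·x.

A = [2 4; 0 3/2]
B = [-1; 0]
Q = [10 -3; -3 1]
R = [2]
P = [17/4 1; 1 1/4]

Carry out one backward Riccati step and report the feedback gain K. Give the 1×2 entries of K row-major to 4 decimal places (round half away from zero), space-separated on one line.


BᵀP = [-4.2500 -1.0000]
S = R + BᵀPB = [2] + [4.2500] = [6.2500]
BᵀPA = [-8.5000 -18.5000]
K = S⁻¹·BᵀPA = [-1.3600 -2.9600]
A−BK = [0.6400 1.0400; 0.0000 1.5000]
AᵀP(A−BK) = [5.4400 11.8400; 11.8400 25.8025]
P' = Q + AᵀP(A−BK) = [15.4400 8.8400; 8.8400 26.8025]
tr(P') = 42.2425

-1.3600 -2.9600


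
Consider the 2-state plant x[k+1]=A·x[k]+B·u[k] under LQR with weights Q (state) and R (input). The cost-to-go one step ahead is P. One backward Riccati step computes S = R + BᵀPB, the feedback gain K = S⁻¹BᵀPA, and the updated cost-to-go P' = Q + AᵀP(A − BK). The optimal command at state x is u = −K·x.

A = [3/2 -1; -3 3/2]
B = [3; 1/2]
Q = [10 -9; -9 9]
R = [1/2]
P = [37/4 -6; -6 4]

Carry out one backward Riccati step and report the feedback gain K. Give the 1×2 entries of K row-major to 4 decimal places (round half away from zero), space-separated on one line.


1.2753 -0.7303

BᵀP = [24.7500 -16.0000]
S = R + BᵀPB = [1/2] + [66.2500] = [66.7500]
BᵀPA = [85.1250 -48.7500]
K = S⁻¹·BᵀPA = [1.2753 -0.7303]
A−BK = [-2.3258 1.1910; -3.6376 1.8652]
AᵀP(A−BK) = [2.2542 -1.2051; -1.2051 0.6461]
P' = Q + AᵀP(A−BK) = [12.2542 -10.2051; -10.2051 9.6461]
tr(P') = 21.9003


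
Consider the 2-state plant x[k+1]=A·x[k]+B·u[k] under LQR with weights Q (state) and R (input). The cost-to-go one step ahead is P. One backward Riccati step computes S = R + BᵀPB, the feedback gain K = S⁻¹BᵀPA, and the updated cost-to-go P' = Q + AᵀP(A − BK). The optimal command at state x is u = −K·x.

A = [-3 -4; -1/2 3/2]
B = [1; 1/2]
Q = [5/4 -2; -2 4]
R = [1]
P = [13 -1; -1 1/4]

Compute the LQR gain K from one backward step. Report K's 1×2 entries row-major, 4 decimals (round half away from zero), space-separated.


-2.8373 -3.9282

BᵀP = [12.5000 -0.8750]
S = R + BᵀPB = [1] + [12.0625] = [13.0625]
BᵀPA = [-37.0625 -51.3125]
K = S⁻¹·BᵀPA = [-2.8373 -3.9282]
A−BK = [-0.1627 -0.0718; 0.9187 3.4641]
AᵀP(A−BK) = [8.9043 12.7225; 12.7225 18.9952]
P' = Q + AᵀP(A−BK) = [10.1543 10.7225; 10.7225 22.9952]
tr(P') = 33.1495


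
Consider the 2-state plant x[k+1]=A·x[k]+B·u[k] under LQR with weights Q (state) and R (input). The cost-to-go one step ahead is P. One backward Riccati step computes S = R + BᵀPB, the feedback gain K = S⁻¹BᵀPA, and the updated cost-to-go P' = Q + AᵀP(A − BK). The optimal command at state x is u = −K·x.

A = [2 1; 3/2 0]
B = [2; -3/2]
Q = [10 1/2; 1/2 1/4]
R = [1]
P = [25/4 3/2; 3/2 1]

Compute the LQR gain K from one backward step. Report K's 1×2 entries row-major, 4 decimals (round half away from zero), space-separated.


1.1818 0.5325

BᵀP = [10.2500 1.5000]
S = R + BᵀPB = [1] + [18.2500] = [19.2500]
BᵀPA = [22.7500 10.2500]
K = S⁻¹·BᵀPA = [1.1818 0.5325]
A−BK = [-0.3636 -0.0649; 3.2727 0.7987]
AᵀP(A−BK) = [9.3636 2.6364; 2.6364 0.7922]
P' = Q + AᵀP(A−BK) = [19.3636 3.1364; 3.1364 1.0422]
tr(P') = 20.4058


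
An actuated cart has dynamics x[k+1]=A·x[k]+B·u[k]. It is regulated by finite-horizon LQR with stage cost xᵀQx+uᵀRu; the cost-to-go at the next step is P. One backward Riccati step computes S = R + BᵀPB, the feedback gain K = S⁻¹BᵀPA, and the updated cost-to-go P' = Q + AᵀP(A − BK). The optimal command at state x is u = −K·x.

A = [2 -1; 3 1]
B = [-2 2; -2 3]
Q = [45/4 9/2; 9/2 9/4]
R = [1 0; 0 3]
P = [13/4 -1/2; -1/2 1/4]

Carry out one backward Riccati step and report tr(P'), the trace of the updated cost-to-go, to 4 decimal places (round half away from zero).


15.5014

BᵀP = [-5.5000 0.5000; 5.0000 -0.2500]
S = R + BᵀPB = [1 0; 0 3] + [10.0000 -9.5000; -9.5000 9.2500] = [11.0000 -9.5000; -9.5000 12.2500]
BᵀPA = [-9.5000 6.0000; 9.2500 -5.2500]
K = S⁻¹·BᵀPA = [-0.6404 0.5309; 0.2584 -0.0169]
A−BK = [0.2022 0.0955; 0.9438 2.1124]
AᵀP(A−BK) = [0.7753 -0.0506; -0.0506 1.2261]
P' = Q + AᵀP(A−BK) = [12.0253 4.4494; 4.4494 3.4761]
tr(P') = 15.5014


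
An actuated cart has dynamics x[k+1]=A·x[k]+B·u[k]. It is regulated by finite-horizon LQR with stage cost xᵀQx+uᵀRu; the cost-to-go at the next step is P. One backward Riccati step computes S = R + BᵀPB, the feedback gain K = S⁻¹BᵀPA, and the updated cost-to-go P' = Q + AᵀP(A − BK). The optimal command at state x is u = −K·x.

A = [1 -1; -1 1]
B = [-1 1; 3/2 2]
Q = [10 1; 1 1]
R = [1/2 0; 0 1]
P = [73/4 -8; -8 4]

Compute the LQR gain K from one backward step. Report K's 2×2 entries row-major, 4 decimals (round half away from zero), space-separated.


-0.8506 0.8506 0.1034 -0.1034

BᵀP = [-30.2500 14.0000; 2.2500 0.0000]
S = R + BᵀPB = [1/2 0; 0 1] + [51.2500 -2.2500; -2.2500 2.2500] = [51.7500 -2.2500; -2.2500 3.2500]
BᵀPA = [-44.2500 44.2500; 2.2500 -2.2500]
K = S⁻¹·BᵀPA = [-0.8506 0.8506; 0.1034 -0.1034]
A−BK = [0.0460 -0.0460; 0.0690 -0.0690]
AᵀP(A−BK) = [0.3793 -0.3793; -0.3793 0.3793]
P' = Q + AᵀP(A−BK) = [10.3793 0.6207; 0.6207 1.3793]
tr(P') = 11.7586


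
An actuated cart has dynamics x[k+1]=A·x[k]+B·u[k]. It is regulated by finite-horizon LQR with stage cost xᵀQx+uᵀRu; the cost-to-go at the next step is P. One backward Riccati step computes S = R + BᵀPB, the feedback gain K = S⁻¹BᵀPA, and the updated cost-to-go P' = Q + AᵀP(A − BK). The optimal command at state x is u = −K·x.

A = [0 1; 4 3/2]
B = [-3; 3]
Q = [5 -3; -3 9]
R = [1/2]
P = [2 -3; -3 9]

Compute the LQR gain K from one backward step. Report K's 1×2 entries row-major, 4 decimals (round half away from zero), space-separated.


BᵀP = [-15.0000 36.0000]
S = R + BᵀPB = [1/2] + [153.0000] = [153.5000]
BᵀPA = [144.0000 39.0000]
K = S⁻¹·BᵀPA = [0.9381 0.2541]
A−BK = [2.8143 1.7622; 1.1857 0.7378]
AᵀP(A−BK) = [8.9121 5.4137; 5.4137 3.3412]
P' = Q + AᵀP(A−BK) = [13.9121 2.4137; 2.4137 12.3412]
tr(P') = 26.2533

0.9381 0.2541


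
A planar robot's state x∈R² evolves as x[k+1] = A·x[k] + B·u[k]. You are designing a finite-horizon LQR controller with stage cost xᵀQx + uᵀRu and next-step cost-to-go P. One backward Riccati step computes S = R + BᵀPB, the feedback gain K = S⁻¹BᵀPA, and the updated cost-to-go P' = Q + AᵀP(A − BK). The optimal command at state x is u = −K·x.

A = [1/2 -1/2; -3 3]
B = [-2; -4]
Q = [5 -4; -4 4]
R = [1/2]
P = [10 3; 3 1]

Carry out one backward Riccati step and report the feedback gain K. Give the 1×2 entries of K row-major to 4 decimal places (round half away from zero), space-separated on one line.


0.1340 -0.1340

BᵀP = [-32.0000 -10.0000]
S = R + BᵀPB = [1/2] + [104.0000] = [104.5000]
BᵀPA = [14.0000 -14.0000]
K = S⁻¹·BᵀPA = [0.1340 -0.1340]
A−BK = [0.7679 -0.7679; -2.4641 2.4641]
AᵀP(A−BK) = [0.6244 -0.6244; -0.6244 0.6244]
P' = Q + AᵀP(A−BK) = [5.6244 -4.6244; -4.6244 4.6244]
tr(P') = 10.2488


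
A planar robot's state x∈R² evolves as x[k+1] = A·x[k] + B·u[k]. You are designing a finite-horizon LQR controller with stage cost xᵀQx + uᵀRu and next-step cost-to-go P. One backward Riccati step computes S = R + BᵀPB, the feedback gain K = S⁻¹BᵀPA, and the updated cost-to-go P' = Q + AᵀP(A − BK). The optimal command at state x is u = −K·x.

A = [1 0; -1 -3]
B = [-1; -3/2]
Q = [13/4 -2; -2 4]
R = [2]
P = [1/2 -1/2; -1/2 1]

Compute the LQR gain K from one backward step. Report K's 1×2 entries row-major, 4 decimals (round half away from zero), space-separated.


BᵀP = [0.2500 -1.0000]
S = R + BᵀPB = [2] + [1.2500] = [3.2500]
BᵀPA = [1.2500 3.0000]
K = S⁻¹·BᵀPA = [0.3846 0.9231]
A−BK = [1.3846 0.9231; -0.4231 -1.6154]
AᵀP(A−BK) = [2.0192 3.3462; 3.3462 6.2308]
P' = Q + AᵀP(A−BK) = [5.2692 1.3462; 1.3462 10.2308]
tr(P') = 15.5000

0.3846 0.9231


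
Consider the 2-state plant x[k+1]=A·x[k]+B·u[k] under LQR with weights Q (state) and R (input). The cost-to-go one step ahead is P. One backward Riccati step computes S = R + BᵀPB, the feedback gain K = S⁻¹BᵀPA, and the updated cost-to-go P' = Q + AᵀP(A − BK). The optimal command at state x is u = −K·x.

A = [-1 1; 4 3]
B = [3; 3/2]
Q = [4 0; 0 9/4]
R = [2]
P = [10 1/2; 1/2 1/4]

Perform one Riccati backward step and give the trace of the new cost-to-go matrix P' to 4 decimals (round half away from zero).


12.2989

BᵀP = [30.7500 1.8750]
S = R + BᵀPB = [2] + [95.0625] = [97.0625]
BᵀPA = [-23.2500 36.3750]
K = S⁻¹·BᵀPA = [-0.2395 0.3748]
A−BK = [-0.2814 -0.1243; 4.3593 2.4379]
AᵀP(A−BK) = [4.4308 2.2131; 2.2131 1.6182]
P' = Q + AᵀP(A−BK) = [8.4308 2.2131; 2.2131 3.8682]
tr(P') = 12.2989


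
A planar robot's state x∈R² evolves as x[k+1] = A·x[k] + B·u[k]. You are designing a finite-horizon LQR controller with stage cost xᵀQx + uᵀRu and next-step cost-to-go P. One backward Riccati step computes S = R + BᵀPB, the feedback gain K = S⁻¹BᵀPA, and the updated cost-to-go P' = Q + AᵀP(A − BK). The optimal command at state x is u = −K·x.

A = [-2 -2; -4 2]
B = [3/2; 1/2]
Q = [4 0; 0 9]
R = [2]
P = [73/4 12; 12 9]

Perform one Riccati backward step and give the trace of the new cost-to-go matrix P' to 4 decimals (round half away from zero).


39.4442

BᵀP = [33.3750 22.5000]
S = R + BᵀPB = [2] + [61.3125] = [63.3125]
BᵀPA = [-156.7500 -21.7500]
K = S⁻¹·BᵀPA = [-2.4758 -0.3435]
A−BK = [1.7137 -1.4847; -2.7621 2.1718]
AᵀP(A−BK) = [20.9161 -4.8490; -4.8490 5.5281]
P' = Q + AᵀP(A−BK) = [24.9161 -4.8490; -4.8490 14.5281]
tr(P') = 39.4442


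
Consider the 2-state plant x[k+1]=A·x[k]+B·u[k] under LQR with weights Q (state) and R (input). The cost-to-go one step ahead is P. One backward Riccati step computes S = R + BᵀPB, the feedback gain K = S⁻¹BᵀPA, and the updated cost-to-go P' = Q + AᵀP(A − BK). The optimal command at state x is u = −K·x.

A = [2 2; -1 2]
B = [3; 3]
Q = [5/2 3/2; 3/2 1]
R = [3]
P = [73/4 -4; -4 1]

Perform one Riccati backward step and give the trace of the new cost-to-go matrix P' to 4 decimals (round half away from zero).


9.1331

BᵀP = [42.7500 -9.0000]
S = R + BᵀPB = [3] + [101.2500] = [104.2500]
BᵀPA = [94.5000 67.5000]
K = S⁻¹·BᵀPA = [0.9065 0.6475]
A−BK = [-0.7194 0.0576; -3.7194 0.0576]
AᵀP(A−BK) = [4.3381 1.8129; 1.8129 1.2950]
P' = Q + AᵀP(A−BK) = [6.8381 3.3129; 3.3129 2.2950]
tr(P') = 9.1331


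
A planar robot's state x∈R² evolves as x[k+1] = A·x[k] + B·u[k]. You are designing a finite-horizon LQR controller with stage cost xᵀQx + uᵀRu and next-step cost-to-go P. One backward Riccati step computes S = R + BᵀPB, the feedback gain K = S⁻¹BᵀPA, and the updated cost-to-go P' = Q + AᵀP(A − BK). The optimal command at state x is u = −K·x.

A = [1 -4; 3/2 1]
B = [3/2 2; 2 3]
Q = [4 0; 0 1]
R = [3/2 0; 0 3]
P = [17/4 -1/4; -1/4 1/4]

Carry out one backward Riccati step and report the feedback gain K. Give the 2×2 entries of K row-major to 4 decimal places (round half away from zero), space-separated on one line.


BᵀP = [5.8750 0.1250; 7.7500 0.2500]
S = R + BᵀPB = [3/2 0; 0 3] + [9.0625 12.1250; 12.1250 16.2500] = [10.5625 12.1250; 12.1250 19.2500]
BᵀPA = [6.0625 -23.3750; 8.1250 -30.7500]
K = S⁻¹·BᵀPA = [0.3230 -1.3696; 0.2186 -0.7347]
A−BK = [0.0782 -0.4761; 0.1981 5.9434]
AᵀP(A−BK) = [0.3280 -1.1021; -1.1021 15.6426]
P' = Q + AᵀP(A−BK) = [4.3280 -1.1021; -1.1021 16.6426]
tr(P') = 20.9706

0.3230 -1.3696 0.2186 -0.7347


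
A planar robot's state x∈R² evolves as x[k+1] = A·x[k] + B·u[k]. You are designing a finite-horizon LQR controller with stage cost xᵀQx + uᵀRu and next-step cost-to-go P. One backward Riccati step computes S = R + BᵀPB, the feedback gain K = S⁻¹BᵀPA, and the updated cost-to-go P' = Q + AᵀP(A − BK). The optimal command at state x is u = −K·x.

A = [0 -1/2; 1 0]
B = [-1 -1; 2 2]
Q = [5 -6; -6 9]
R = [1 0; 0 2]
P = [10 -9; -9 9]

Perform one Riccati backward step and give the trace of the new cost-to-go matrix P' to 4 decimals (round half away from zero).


BᵀP = [-28.0000 27.0000; -28.0000 27.0000]
S = R + BᵀPB = [1 0; 0 2] + [82.0000 82.0000; 82.0000 82.0000] = [83.0000 82.0000; 82.0000 84.0000]
BᵀPA = [27.0000 14.0000; 27.0000 14.0000]
K = S⁻¹·BᵀPA = [0.2177 0.1129; 0.1089 0.0565]
A−BK = [0.3266 -0.3306; 0.3468 -0.3387]
AᵀP(A−BK) = [0.1815 -0.0726; -0.0726 0.1290]
P' = Q + AᵀP(A−BK) = [5.1815 -6.0726; -6.0726 9.1290]
tr(P') = 14.3105

14.3105


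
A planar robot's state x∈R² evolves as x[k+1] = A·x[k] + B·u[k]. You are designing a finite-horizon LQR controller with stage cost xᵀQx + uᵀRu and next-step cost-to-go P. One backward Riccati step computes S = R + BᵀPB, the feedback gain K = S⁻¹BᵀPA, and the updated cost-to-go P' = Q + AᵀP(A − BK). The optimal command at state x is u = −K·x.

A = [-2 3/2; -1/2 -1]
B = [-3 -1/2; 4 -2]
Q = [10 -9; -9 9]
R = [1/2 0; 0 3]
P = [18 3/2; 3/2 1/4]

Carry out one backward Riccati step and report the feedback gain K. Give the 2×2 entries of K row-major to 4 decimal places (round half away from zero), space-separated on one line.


0.6684 -0.4975 0.3396 -0.1156

BᵀP = [-48.0000 -3.5000; -12.0000 -1.2500]
S = R + BᵀPB = [1/2 0; 0 3] + [130.0000 31.0000; 31.0000 8.5000] = [130.5000 31.0000; 31.0000 11.5000]
BᵀPA = [97.7500 -68.5000; 24.6250 -16.7500]
K = S⁻¹·BᵀPA = [0.6684 -0.4975; 0.3396 -0.1156]
A−BK = [0.1749 -0.0501; -2.4942 0.7587]
AᵀP(A−BK) = [1.3666 -0.5283; -0.5283 0.2388]
P' = Q + AᵀP(A−BK) = [11.3666 -9.5283; -9.5283 9.2388]
tr(P') = 20.6054


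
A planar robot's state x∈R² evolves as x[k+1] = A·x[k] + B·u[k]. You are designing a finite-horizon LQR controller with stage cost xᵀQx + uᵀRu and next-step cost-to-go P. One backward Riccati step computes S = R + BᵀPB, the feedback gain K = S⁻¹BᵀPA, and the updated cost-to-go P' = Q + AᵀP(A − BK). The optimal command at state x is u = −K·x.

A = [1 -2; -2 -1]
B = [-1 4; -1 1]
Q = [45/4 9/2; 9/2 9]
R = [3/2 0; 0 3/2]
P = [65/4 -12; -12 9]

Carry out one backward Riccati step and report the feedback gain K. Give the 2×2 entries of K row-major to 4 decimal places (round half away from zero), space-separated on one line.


0.1598 0.0766 0.7635 -0.3778

BᵀP = [-4.2500 3.0000; 53.0000 -39.0000]
S = R + BᵀPB = [3/2 0; 0 3/2] + [1.2500 -14.0000; -14.0000 173.0000] = [2.7500 -14.0000; -14.0000 174.5000]
BᵀPA = [-10.2500 5.5000; 131.0000 -67.0000]
K = S⁻¹·BᵀPA = [0.1598 0.0766; 0.7635 -0.3778]
A−BK = [-1.8943 -0.4122; -2.6037 -0.5456]
AᵀP(A−BK) = [1.8646 -0.2219; -0.2219 0.2655]
P' = Q + AᵀP(A−BK) = [13.1146 4.2781; 4.2781 9.2655]
tr(P') = 22.3801


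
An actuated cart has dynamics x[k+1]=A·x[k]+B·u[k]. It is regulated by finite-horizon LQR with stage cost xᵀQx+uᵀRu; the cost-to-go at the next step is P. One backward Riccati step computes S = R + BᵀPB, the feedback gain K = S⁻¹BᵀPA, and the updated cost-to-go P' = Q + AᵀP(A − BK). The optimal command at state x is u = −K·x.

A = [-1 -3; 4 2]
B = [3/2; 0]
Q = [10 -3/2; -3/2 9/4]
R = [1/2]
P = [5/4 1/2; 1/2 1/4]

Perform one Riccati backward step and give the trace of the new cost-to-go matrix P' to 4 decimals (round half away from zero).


BᵀP = [1.8750 0.7500]
S = R + BᵀPB = [1/2] + [2.8125] = [3.3125]
BᵀPA = [1.1250 -4.1250]
K = S⁻¹·BᵀPA = [0.3396 -1.2453]
A−BK = [-1.5094 -1.1321; 4.0000 2.0000]
AᵀP(A−BK) = [0.8679 0.1509; 0.1509 1.1132]
P' = Q + AᵀP(A−BK) = [10.8679 -1.3491; -1.3491 3.3632]
tr(P') = 14.2311

14.2311
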